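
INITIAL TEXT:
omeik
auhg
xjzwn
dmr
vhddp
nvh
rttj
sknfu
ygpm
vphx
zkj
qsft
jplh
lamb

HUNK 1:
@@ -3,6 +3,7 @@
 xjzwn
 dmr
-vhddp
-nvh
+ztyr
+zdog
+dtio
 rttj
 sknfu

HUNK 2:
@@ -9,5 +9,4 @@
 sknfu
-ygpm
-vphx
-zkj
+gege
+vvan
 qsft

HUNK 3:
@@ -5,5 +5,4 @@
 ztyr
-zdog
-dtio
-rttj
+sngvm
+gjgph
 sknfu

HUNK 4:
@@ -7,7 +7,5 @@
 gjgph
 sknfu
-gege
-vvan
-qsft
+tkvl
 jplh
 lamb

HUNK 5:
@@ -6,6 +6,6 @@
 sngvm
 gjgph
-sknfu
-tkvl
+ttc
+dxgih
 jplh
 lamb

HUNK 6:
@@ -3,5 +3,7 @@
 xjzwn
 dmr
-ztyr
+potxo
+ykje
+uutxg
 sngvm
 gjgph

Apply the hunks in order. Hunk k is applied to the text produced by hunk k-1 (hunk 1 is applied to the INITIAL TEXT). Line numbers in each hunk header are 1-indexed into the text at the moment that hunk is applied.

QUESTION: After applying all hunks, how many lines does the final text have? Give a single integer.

Hunk 1: at line 3 remove [vhddp,nvh] add [ztyr,zdog,dtio] -> 15 lines: omeik auhg xjzwn dmr ztyr zdog dtio rttj sknfu ygpm vphx zkj qsft jplh lamb
Hunk 2: at line 9 remove [ygpm,vphx,zkj] add [gege,vvan] -> 14 lines: omeik auhg xjzwn dmr ztyr zdog dtio rttj sknfu gege vvan qsft jplh lamb
Hunk 3: at line 5 remove [zdog,dtio,rttj] add [sngvm,gjgph] -> 13 lines: omeik auhg xjzwn dmr ztyr sngvm gjgph sknfu gege vvan qsft jplh lamb
Hunk 4: at line 7 remove [gege,vvan,qsft] add [tkvl] -> 11 lines: omeik auhg xjzwn dmr ztyr sngvm gjgph sknfu tkvl jplh lamb
Hunk 5: at line 6 remove [sknfu,tkvl] add [ttc,dxgih] -> 11 lines: omeik auhg xjzwn dmr ztyr sngvm gjgph ttc dxgih jplh lamb
Hunk 6: at line 3 remove [ztyr] add [potxo,ykje,uutxg] -> 13 lines: omeik auhg xjzwn dmr potxo ykje uutxg sngvm gjgph ttc dxgih jplh lamb
Final line count: 13

Answer: 13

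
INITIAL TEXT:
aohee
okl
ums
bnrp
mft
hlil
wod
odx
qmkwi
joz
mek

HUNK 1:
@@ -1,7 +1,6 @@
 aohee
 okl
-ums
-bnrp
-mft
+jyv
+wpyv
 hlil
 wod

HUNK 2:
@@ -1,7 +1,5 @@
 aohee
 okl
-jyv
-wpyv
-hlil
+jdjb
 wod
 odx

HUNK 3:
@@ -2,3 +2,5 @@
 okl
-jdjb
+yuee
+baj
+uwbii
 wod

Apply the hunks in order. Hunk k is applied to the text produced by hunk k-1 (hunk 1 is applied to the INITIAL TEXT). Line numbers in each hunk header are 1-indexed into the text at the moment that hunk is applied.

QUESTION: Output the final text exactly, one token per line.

Answer: aohee
okl
yuee
baj
uwbii
wod
odx
qmkwi
joz
mek

Derivation:
Hunk 1: at line 1 remove [ums,bnrp,mft] add [jyv,wpyv] -> 10 lines: aohee okl jyv wpyv hlil wod odx qmkwi joz mek
Hunk 2: at line 1 remove [jyv,wpyv,hlil] add [jdjb] -> 8 lines: aohee okl jdjb wod odx qmkwi joz mek
Hunk 3: at line 2 remove [jdjb] add [yuee,baj,uwbii] -> 10 lines: aohee okl yuee baj uwbii wod odx qmkwi joz mek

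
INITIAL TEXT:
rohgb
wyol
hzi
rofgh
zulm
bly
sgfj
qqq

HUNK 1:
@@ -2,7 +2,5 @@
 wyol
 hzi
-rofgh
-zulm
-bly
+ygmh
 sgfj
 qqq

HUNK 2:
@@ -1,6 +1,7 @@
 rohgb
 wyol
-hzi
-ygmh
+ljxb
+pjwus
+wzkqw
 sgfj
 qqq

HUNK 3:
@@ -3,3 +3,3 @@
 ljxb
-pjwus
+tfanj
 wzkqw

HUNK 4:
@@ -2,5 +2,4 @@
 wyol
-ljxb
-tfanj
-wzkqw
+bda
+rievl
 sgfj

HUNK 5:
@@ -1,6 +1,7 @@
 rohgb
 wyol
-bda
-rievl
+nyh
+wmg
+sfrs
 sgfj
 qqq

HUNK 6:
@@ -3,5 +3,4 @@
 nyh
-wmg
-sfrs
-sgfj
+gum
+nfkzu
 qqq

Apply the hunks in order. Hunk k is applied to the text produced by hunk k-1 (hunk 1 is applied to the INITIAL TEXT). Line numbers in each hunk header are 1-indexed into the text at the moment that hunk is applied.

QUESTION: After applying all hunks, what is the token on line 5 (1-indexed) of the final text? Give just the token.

Answer: nfkzu

Derivation:
Hunk 1: at line 2 remove [rofgh,zulm,bly] add [ygmh] -> 6 lines: rohgb wyol hzi ygmh sgfj qqq
Hunk 2: at line 1 remove [hzi,ygmh] add [ljxb,pjwus,wzkqw] -> 7 lines: rohgb wyol ljxb pjwus wzkqw sgfj qqq
Hunk 3: at line 3 remove [pjwus] add [tfanj] -> 7 lines: rohgb wyol ljxb tfanj wzkqw sgfj qqq
Hunk 4: at line 2 remove [ljxb,tfanj,wzkqw] add [bda,rievl] -> 6 lines: rohgb wyol bda rievl sgfj qqq
Hunk 5: at line 1 remove [bda,rievl] add [nyh,wmg,sfrs] -> 7 lines: rohgb wyol nyh wmg sfrs sgfj qqq
Hunk 6: at line 3 remove [wmg,sfrs,sgfj] add [gum,nfkzu] -> 6 lines: rohgb wyol nyh gum nfkzu qqq
Final line 5: nfkzu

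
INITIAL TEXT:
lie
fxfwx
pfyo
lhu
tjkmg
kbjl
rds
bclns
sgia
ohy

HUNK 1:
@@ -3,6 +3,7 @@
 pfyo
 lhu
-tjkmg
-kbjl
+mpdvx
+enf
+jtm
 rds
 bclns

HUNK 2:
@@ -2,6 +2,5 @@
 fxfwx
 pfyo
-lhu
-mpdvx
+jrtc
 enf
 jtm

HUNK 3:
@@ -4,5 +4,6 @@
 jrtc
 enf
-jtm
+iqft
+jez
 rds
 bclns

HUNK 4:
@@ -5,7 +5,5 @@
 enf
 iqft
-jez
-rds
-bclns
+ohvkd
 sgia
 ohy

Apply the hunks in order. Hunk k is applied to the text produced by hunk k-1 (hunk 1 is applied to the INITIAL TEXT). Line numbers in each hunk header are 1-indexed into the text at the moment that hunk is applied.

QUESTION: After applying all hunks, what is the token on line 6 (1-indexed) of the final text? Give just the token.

Hunk 1: at line 3 remove [tjkmg,kbjl] add [mpdvx,enf,jtm] -> 11 lines: lie fxfwx pfyo lhu mpdvx enf jtm rds bclns sgia ohy
Hunk 2: at line 2 remove [lhu,mpdvx] add [jrtc] -> 10 lines: lie fxfwx pfyo jrtc enf jtm rds bclns sgia ohy
Hunk 3: at line 4 remove [jtm] add [iqft,jez] -> 11 lines: lie fxfwx pfyo jrtc enf iqft jez rds bclns sgia ohy
Hunk 4: at line 5 remove [jez,rds,bclns] add [ohvkd] -> 9 lines: lie fxfwx pfyo jrtc enf iqft ohvkd sgia ohy
Final line 6: iqft

Answer: iqft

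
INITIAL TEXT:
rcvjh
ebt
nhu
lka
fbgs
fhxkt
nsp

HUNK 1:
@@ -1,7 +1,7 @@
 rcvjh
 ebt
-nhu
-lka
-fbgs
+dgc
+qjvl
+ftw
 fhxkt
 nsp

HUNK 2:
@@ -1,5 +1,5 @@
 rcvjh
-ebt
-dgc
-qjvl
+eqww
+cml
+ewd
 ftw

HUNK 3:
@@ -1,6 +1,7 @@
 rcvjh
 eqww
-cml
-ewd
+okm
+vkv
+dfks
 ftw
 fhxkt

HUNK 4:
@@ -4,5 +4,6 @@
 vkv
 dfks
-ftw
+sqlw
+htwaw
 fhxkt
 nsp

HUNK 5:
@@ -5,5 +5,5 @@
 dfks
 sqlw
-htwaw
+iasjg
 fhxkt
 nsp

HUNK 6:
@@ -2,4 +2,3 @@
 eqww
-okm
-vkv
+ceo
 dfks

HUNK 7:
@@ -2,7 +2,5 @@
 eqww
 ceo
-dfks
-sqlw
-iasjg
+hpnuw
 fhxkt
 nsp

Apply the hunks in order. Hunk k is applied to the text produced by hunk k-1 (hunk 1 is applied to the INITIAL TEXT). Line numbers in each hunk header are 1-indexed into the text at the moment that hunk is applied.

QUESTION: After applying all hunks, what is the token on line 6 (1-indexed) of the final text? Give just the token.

Hunk 1: at line 1 remove [nhu,lka,fbgs] add [dgc,qjvl,ftw] -> 7 lines: rcvjh ebt dgc qjvl ftw fhxkt nsp
Hunk 2: at line 1 remove [ebt,dgc,qjvl] add [eqww,cml,ewd] -> 7 lines: rcvjh eqww cml ewd ftw fhxkt nsp
Hunk 3: at line 1 remove [cml,ewd] add [okm,vkv,dfks] -> 8 lines: rcvjh eqww okm vkv dfks ftw fhxkt nsp
Hunk 4: at line 4 remove [ftw] add [sqlw,htwaw] -> 9 lines: rcvjh eqww okm vkv dfks sqlw htwaw fhxkt nsp
Hunk 5: at line 5 remove [htwaw] add [iasjg] -> 9 lines: rcvjh eqww okm vkv dfks sqlw iasjg fhxkt nsp
Hunk 6: at line 2 remove [okm,vkv] add [ceo] -> 8 lines: rcvjh eqww ceo dfks sqlw iasjg fhxkt nsp
Hunk 7: at line 2 remove [dfks,sqlw,iasjg] add [hpnuw] -> 6 lines: rcvjh eqww ceo hpnuw fhxkt nsp
Final line 6: nsp

Answer: nsp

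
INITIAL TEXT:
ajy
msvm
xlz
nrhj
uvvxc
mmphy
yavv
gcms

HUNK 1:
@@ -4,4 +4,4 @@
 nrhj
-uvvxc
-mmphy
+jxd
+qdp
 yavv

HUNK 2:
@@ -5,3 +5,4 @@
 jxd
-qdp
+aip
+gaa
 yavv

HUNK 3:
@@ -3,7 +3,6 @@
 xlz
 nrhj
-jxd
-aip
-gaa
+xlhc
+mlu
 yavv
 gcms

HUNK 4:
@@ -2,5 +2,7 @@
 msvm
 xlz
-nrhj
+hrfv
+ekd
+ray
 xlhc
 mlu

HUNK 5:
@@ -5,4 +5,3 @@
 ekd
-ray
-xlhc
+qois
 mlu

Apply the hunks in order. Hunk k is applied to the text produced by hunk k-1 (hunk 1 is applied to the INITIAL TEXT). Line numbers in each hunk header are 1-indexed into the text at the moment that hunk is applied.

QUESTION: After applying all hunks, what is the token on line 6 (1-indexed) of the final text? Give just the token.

Hunk 1: at line 4 remove [uvvxc,mmphy] add [jxd,qdp] -> 8 lines: ajy msvm xlz nrhj jxd qdp yavv gcms
Hunk 2: at line 5 remove [qdp] add [aip,gaa] -> 9 lines: ajy msvm xlz nrhj jxd aip gaa yavv gcms
Hunk 3: at line 3 remove [jxd,aip,gaa] add [xlhc,mlu] -> 8 lines: ajy msvm xlz nrhj xlhc mlu yavv gcms
Hunk 4: at line 2 remove [nrhj] add [hrfv,ekd,ray] -> 10 lines: ajy msvm xlz hrfv ekd ray xlhc mlu yavv gcms
Hunk 5: at line 5 remove [ray,xlhc] add [qois] -> 9 lines: ajy msvm xlz hrfv ekd qois mlu yavv gcms
Final line 6: qois

Answer: qois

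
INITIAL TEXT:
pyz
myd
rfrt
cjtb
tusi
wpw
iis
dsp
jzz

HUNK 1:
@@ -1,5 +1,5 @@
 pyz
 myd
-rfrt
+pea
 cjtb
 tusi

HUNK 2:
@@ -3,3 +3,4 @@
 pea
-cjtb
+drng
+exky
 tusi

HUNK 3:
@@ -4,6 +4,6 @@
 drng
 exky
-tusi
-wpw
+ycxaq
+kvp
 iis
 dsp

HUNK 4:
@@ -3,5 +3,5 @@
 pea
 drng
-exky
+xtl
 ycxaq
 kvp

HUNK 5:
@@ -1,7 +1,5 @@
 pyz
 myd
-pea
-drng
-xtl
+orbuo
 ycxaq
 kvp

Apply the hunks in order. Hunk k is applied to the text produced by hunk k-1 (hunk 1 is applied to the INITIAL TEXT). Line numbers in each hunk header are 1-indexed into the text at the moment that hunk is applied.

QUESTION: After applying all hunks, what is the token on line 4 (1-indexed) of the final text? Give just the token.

Answer: ycxaq

Derivation:
Hunk 1: at line 1 remove [rfrt] add [pea] -> 9 lines: pyz myd pea cjtb tusi wpw iis dsp jzz
Hunk 2: at line 3 remove [cjtb] add [drng,exky] -> 10 lines: pyz myd pea drng exky tusi wpw iis dsp jzz
Hunk 3: at line 4 remove [tusi,wpw] add [ycxaq,kvp] -> 10 lines: pyz myd pea drng exky ycxaq kvp iis dsp jzz
Hunk 4: at line 3 remove [exky] add [xtl] -> 10 lines: pyz myd pea drng xtl ycxaq kvp iis dsp jzz
Hunk 5: at line 1 remove [pea,drng,xtl] add [orbuo] -> 8 lines: pyz myd orbuo ycxaq kvp iis dsp jzz
Final line 4: ycxaq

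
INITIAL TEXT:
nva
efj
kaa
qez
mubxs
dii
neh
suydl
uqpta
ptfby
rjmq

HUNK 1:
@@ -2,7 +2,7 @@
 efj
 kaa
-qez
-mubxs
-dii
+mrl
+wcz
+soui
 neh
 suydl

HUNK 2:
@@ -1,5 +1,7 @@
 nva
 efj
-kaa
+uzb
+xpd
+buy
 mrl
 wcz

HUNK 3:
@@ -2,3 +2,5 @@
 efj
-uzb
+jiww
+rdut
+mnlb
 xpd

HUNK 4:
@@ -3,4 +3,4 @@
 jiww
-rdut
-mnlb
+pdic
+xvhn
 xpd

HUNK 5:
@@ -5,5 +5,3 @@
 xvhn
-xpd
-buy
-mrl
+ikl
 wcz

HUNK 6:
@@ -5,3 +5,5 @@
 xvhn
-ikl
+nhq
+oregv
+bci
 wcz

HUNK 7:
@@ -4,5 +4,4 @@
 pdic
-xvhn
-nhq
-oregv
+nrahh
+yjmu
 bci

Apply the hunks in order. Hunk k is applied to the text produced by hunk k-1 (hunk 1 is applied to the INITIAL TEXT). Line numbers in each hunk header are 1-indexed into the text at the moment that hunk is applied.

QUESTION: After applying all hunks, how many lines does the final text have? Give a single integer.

Hunk 1: at line 2 remove [qez,mubxs,dii] add [mrl,wcz,soui] -> 11 lines: nva efj kaa mrl wcz soui neh suydl uqpta ptfby rjmq
Hunk 2: at line 1 remove [kaa] add [uzb,xpd,buy] -> 13 lines: nva efj uzb xpd buy mrl wcz soui neh suydl uqpta ptfby rjmq
Hunk 3: at line 2 remove [uzb] add [jiww,rdut,mnlb] -> 15 lines: nva efj jiww rdut mnlb xpd buy mrl wcz soui neh suydl uqpta ptfby rjmq
Hunk 4: at line 3 remove [rdut,mnlb] add [pdic,xvhn] -> 15 lines: nva efj jiww pdic xvhn xpd buy mrl wcz soui neh suydl uqpta ptfby rjmq
Hunk 5: at line 5 remove [xpd,buy,mrl] add [ikl] -> 13 lines: nva efj jiww pdic xvhn ikl wcz soui neh suydl uqpta ptfby rjmq
Hunk 6: at line 5 remove [ikl] add [nhq,oregv,bci] -> 15 lines: nva efj jiww pdic xvhn nhq oregv bci wcz soui neh suydl uqpta ptfby rjmq
Hunk 7: at line 4 remove [xvhn,nhq,oregv] add [nrahh,yjmu] -> 14 lines: nva efj jiww pdic nrahh yjmu bci wcz soui neh suydl uqpta ptfby rjmq
Final line count: 14

Answer: 14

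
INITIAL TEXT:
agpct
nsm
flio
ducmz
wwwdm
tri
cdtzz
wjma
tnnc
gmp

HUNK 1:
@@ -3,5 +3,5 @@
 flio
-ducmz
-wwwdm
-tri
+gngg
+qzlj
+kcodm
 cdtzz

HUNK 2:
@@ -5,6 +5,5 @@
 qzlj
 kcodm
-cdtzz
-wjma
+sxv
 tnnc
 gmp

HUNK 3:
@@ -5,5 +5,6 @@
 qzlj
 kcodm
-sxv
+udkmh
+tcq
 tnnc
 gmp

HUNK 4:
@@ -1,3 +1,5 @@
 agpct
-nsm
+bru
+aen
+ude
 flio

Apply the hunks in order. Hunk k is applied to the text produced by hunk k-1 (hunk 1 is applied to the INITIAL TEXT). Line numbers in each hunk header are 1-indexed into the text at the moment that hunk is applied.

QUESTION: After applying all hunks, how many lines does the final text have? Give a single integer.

Answer: 12

Derivation:
Hunk 1: at line 3 remove [ducmz,wwwdm,tri] add [gngg,qzlj,kcodm] -> 10 lines: agpct nsm flio gngg qzlj kcodm cdtzz wjma tnnc gmp
Hunk 2: at line 5 remove [cdtzz,wjma] add [sxv] -> 9 lines: agpct nsm flio gngg qzlj kcodm sxv tnnc gmp
Hunk 3: at line 5 remove [sxv] add [udkmh,tcq] -> 10 lines: agpct nsm flio gngg qzlj kcodm udkmh tcq tnnc gmp
Hunk 4: at line 1 remove [nsm] add [bru,aen,ude] -> 12 lines: agpct bru aen ude flio gngg qzlj kcodm udkmh tcq tnnc gmp
Final line count: 12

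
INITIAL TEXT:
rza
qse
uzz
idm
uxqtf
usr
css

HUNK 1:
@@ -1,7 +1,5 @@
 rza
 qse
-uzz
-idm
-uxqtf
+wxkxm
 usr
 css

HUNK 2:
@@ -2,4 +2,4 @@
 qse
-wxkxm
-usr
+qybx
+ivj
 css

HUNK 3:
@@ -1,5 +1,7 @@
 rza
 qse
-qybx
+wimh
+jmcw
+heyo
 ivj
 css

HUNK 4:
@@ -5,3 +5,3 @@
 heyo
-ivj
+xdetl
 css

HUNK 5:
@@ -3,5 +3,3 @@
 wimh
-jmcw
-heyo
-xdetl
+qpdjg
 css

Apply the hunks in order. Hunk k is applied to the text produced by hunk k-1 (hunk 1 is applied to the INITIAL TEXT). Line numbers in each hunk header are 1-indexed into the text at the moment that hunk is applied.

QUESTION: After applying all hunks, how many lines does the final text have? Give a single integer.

Answer: 5

Derivation:
Hunk 1: at line 1 remove [uzz,idm,uxqtf] add [wxkxm] -> 5 lines: rza qse wxkxm usr css
Hunk 2: at line 2 remove [wxkxm,usr] add [qybx,ivj] -> 5 lines: rza qse qybx ivj css
Hunk 3: at line 1 remove [qybx] add [wimh,jmcw,heyo] -> 7 lines: rza qse wimh jmcw heyo ivj css
Hunk 4: at line 5 remove [ivj] add [xdetl] -> 7 lines: rza qse wimh jmcw heyo xdetl css
Hunk 5: at line 3 remove [jmcw,heyo,xdetl] add [qpdjg] -> 5 lines: rza qse wimh qpdjg css
Final line count: 5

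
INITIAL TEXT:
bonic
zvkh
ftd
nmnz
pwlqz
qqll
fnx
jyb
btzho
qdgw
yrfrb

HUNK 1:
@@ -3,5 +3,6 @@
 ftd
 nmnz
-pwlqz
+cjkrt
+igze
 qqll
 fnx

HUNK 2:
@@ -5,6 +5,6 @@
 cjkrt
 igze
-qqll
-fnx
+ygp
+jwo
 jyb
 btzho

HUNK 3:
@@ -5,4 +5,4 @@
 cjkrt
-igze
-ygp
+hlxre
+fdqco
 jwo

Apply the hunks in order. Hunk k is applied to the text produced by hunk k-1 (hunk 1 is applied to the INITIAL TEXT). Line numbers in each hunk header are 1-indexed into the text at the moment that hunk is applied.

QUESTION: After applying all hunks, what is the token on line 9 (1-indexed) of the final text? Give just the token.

Hunk 1: at line 3 remove [pwlqz] add [cjkrt,igze] -> 12 lines: bonic zvkh ftd nmnz cjkrt igze qqll fnx jyb btzho qdgw yrfrb
Hunk 2: at line 5 remove [qqll,fnx] add [ygp,jwo] -> 12 lines: bonic zvkh ftd nmnz cjkrt igze ygp jwo jyb btzho qdgw yrfrb
Hunk 3: at line 5 remove [igze,ygp] add [hlxre,fdqco] -> 12 lines: bonic zvkh ftd nmnz cjkrt hlxre fdqco jwo jyb btzho qdgw yrfrb
Final line 9: jyb

Answer: jyb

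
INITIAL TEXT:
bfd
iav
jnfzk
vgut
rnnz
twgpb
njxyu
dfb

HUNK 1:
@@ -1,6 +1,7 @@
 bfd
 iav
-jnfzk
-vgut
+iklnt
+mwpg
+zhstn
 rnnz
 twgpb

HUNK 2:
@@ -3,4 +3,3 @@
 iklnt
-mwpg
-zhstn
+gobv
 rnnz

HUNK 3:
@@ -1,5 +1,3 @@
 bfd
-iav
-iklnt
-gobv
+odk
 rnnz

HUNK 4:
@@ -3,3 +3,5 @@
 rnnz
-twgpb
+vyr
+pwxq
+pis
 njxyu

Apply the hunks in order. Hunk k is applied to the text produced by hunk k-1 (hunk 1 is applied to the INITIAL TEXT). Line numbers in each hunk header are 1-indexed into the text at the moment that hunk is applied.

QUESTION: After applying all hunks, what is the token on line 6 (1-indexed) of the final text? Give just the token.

Hunk 1: at line 1 remove [jnfzk,vgut] add [iklnt,mwpg,zhstn] -> 9 lines: bfd iav iklnt mwpg zhstn rnnz twgpb njxyu dfb
Hunk 2: at line 3 remove [mwpg,zhstn] add [gobv] -> 8 lines: bfd iav iklnt gobv rnnz twgpb njxyu dfb
Hunk 3: at line 1 remove [iav,iklnt,gobv] add [odk] -> 6 lines: bfd odk rnnz twgpb njxyu dfb
Hunk 4: at line 3 remove [twgpb] add [vyr,pwxq,pis] -> 8 lines: bfd odk rnnz vyr pwxq pis njxyu dfb
Final line 6: pis

Answer: pis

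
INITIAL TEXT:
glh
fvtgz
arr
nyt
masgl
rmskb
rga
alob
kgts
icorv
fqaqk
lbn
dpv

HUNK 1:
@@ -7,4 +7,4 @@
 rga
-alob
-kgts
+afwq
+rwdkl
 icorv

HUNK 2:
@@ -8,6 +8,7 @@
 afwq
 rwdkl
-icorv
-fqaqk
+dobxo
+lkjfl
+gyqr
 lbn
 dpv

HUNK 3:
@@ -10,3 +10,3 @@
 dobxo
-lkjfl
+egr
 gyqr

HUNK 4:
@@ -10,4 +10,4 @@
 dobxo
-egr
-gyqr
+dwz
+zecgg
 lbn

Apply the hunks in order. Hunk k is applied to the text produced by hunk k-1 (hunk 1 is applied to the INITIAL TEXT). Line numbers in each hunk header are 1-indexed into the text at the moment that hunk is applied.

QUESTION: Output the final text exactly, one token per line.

Hunk 1: at line 7 remove [alob,kgts] add [afwq,rwdkl] -> 13 lines: glh fvtgz arr nyt masgl rmskb rga afwq rwdkl icorv fqaqk lbn dpv
Hunk 2: at line 8 remove [icorv,fqaqk] add [dobxo,lkjfl,gyqr] -> 14 lines: glh fvtgz arr nyt masgl rmskb rga afwq rwdkl dobxo lkjfl gyqr lbn dpv
Hunk 3: at line 10 remove [lkjfl] add [egr] -> 14 lines: glh fvtgz arr nyt masgl rmskb rga afwq rwdkl dobxo egr gyqr lbn dpv
Hunk 4: at line 10 remove [egr,gyqr] add [dwz,zecgg] -> 14 lines: glh fvtgz arr nyt masgl rmskb rga afwq rwdkl dobxo dwz zecgg lbn dpv

Answer: glh
fvtgz
arr
nyt
masgl
rmskb
rga
afwq
rwdkl
dobxo
dwz
zecgg
lbn
dpv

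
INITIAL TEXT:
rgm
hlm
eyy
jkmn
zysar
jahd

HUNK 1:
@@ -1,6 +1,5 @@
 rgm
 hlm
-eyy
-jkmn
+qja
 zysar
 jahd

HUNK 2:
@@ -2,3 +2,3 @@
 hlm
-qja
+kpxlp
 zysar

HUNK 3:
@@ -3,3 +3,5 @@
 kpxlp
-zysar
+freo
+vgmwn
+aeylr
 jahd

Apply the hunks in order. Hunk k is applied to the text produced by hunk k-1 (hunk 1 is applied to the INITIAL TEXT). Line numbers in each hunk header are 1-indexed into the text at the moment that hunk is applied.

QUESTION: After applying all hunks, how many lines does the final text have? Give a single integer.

Answer: 7

Derivation:
Hunk 1: at line 1 remove [eyy,jkmn] add [qja] -> 5 lines: rgm hlm qja zysar jahd
Hunk 2: at line 2 remove [qja] add [kpxlp] -> 5 lines: rgm hlm kpxlp zysar jahd
Hunk 3: at line 3 remove [zysar] add [freo,vgmwn,aeylr] -> 7 lines: rgm hlm kpxlp freo vgmwn aeylr jahd
Final line count: 7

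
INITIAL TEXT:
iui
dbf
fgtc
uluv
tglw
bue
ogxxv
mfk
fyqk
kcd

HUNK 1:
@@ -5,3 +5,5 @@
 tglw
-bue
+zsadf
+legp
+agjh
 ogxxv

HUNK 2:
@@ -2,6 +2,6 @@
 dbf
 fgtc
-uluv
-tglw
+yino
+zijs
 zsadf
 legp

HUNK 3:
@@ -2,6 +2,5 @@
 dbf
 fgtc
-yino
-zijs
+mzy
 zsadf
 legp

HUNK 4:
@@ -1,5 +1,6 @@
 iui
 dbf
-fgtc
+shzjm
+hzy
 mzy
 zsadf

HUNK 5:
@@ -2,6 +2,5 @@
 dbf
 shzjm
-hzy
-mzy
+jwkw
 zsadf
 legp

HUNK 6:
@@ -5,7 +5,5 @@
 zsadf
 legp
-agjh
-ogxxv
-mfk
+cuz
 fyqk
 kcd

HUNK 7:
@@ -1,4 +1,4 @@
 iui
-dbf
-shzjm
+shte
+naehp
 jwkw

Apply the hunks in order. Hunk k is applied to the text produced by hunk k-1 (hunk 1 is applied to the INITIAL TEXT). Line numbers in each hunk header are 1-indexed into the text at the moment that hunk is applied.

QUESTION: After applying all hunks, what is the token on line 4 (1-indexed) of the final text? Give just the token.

Hunk 1: at line 5 remove [bue] add [zsadf,legp,agjh] -> 12 lines: iui dbf fgtc uluv tglw zsadf legp agjh ogxxv mfk fyqk kcd
Hunk 2: at line 2 remove [uluv,tglw] add [yino,zijs] -> 12 lines: iui dbf fgtc yino zijs zsadf legp agjh ogxxv mfk fyqk kcd
Hunk 3: at line 2 remove [yino,zijs] add [mzy] -> 11 lines: iui dbf fgtc mzy zsadf legp agjh ogxxv mfk fyqk kcd
Hunk 4: at line 1 remove [fgtc] add [shzjm,hzy] -> 12 lines: iui dbf shzjm hzy mzy zsadf legp agjh ogxxv mfk fyqk kcd
Hunk 5: at line 2 remove [hzy,mzy] add [jwkw] -> 11 lines: iui dbf shzjm jwkw zsadf legp agjh ogxxv mfk fyqk kcd
Hunk 6: at line 5 remove [agjh,ogxxv,mfk] add [cuz] -> 9 lines: iui dbf shzjm jwkw zsadf legp cuz fyqk kcd
Hunk 7: at line 1 remove [dbf,shzjm] add [shte,naehp] -> 9 lines: iui shte naehp jwkw zsadf legp cuz fyqk kcd
Final line 4: jwkw

Answer: jwkw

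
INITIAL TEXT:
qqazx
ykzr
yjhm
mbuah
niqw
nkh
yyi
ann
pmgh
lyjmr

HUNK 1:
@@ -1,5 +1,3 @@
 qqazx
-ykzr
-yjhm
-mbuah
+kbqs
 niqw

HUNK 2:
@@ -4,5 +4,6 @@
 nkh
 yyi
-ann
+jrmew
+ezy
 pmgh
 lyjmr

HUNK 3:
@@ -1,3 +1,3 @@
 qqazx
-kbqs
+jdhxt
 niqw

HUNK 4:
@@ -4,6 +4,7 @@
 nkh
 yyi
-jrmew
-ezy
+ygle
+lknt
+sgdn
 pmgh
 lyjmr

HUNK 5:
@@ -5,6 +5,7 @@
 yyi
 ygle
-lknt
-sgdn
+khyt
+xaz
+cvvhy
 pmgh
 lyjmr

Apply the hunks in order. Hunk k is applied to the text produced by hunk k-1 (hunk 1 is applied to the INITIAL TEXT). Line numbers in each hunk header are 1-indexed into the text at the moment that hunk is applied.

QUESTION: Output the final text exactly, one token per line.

Answer: qqazx
jdhxt
niqw
nkh
yyi
ygle
khyt
xaz
cvvhy
pmgh
lyjmr

Derivation:
Hunk 1: at line 1 remove [ykzr,yjhm,mbuah] add [kbqs] -> 8 lines: qqazx kbqs niqw nkh yyi ann pmgh lyjmr
Hunk 2: at line 4 remove [ann] add [jrmew,ezy] -> 9 lines: qqazx kbqs niqw nkh yyi jrmew ezy pmgh lyjmr
Hunk 3: at line 1 remove [kbqs] add [jdhxt] -> 9 lines: qqazx jdhxt niqw nkh yyi jrmew ezy pmgh lyjmr
Hunk 4: at line 4 remove [jrmew,ezy] add [ygle,lknt,sgdn] -> 10 lines: qqazx jdhxt niqw nkh yyi ygle lknt sgdn pmgh lyjmr
Hunk 5: at line 5 remove [lknt,sgdn] add [khyt,xaz,cvvhy] -> 11 lines: qqazx jdhxt niqw nkh yyi ygle khyt xaz cvvhy pmgh lyjmr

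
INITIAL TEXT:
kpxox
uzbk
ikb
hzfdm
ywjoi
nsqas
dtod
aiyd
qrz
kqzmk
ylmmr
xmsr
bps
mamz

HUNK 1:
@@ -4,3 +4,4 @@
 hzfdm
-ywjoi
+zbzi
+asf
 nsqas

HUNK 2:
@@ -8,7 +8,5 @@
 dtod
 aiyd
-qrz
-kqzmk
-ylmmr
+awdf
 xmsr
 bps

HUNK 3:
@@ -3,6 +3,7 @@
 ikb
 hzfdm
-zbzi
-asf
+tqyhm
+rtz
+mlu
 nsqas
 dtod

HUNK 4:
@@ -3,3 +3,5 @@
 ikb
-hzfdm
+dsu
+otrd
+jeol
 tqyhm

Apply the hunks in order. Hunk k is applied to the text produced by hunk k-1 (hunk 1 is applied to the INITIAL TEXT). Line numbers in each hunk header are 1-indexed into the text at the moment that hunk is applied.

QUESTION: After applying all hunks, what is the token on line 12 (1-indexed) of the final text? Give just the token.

Answer: aiyd

Derivation:
Hunk 1: at line 4 remove [ywjoi] add [zbzi,asf] -> 15 lines: kpxox uzbk ikb hzfdm zbzi asf nsqas dtod aiyd qrz kqzmk ylmmr xmsr bps mamz
Hunk 2: at line 8 remove [qrz,kqzmk,ylmmr] add [awdf] -> 13 lines: kpxox uzbk ikb hzfdm zbzi asf nsqas dtod aiyd awdf xmsr bps mamz
Hunk 3: at line 3 remove [zbzi,asf] add [tqyhm,rtz,mlu] -> 14 lines: kpxox uzbk ikb hzfdm tqyhm rtz mlu nsqas dtod aiyd awdf xmsr bps mamz
Hunk 4: at line 3 remove [hzfdm] add [dsu,otrd,jeol] -> 16 lines: kpxox uzbk ikb dsu otrd jeol tqyhm rtz mlu nsqas dtod aiyd awdf xmsr bps mamz
Final line 12: aiyd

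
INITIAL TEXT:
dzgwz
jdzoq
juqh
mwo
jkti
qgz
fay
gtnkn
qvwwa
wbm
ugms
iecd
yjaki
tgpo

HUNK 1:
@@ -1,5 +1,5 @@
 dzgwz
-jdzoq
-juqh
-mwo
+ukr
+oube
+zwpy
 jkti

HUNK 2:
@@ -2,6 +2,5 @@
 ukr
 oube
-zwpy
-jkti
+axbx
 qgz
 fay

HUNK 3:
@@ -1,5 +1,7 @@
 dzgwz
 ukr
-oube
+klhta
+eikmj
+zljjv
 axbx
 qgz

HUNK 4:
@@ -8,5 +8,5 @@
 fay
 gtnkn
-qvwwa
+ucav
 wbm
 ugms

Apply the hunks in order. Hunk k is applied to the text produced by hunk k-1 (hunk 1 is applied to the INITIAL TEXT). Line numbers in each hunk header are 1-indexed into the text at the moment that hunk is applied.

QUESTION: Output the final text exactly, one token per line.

Hunk 1: at line 1 remove [jdzoq,juqh,mwo] add [ukr,oube,zwpy] -> 14 lines: dzgwz ukr oube zwpy jkti qgz fay gtnkn qvwwa wbm ugms iecd yjaki tgpo
Hunk 2: at line 2 remove [zwpy,jkti] add [axbx] -> 13 lines: dzgwz ukr oube axbx qgz fay gtnkn qvwwa wbm ugms iecd yjaki tgpo
Hunk 3: at line 1 remove [oube] add [klhta,eikmj,zljjv] -> 15 lines: dzgwz ukr klhta eikmj zljjv axbx qgz fay gtnkn qvwwa wbm ugms iecd yjaki tgpo
Hunk 4: at line 8 remove [qvwwa] add [ucav] -> 15 lines: dzgwz ukr klhta eikmj zljjv axbx qgz fay gtnkn ucav wbm ugms iecd yjaki tgpo

Answer: dzgwz
ukr
klhta
eikmj
zljjv
axbx
qgz
fay
gtnkn
ucav
wbm
ugms
iecd
yjaki
tgpo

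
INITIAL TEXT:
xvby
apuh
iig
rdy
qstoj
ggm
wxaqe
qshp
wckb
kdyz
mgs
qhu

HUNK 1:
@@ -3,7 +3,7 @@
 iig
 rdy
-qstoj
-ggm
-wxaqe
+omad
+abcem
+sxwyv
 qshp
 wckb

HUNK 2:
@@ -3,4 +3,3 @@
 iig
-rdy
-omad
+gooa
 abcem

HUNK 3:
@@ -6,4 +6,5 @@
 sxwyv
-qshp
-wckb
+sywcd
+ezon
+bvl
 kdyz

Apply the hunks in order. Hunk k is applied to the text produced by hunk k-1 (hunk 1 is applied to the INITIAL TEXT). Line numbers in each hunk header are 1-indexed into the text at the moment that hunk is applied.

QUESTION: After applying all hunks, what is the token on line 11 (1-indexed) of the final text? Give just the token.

Hunk 1: at line 3 remove [qstoj,ggm,wxaqe] add [omad,abcem,sxwyv] -> 12 lines: xvby apuh iig rdy omad abcem sxwyv qshp wckb kdyz mgs qhu
Hunk 2: at line 3 remove [rdy,omad] add [gooa] -> 11 lines: xvby apuh iig gooa abcem sxwyv qshp wckb kdyz mgs qhu
Hunk 3: at line 6 remove [qshp,wckb] add [sywcd,ezon,bvl] -> 12 lines: xvby apuh iig gooa abcem sxwyv sywcd ezon bvl kdyz mgs qhu
Final line 11: mgs

Answer: mgs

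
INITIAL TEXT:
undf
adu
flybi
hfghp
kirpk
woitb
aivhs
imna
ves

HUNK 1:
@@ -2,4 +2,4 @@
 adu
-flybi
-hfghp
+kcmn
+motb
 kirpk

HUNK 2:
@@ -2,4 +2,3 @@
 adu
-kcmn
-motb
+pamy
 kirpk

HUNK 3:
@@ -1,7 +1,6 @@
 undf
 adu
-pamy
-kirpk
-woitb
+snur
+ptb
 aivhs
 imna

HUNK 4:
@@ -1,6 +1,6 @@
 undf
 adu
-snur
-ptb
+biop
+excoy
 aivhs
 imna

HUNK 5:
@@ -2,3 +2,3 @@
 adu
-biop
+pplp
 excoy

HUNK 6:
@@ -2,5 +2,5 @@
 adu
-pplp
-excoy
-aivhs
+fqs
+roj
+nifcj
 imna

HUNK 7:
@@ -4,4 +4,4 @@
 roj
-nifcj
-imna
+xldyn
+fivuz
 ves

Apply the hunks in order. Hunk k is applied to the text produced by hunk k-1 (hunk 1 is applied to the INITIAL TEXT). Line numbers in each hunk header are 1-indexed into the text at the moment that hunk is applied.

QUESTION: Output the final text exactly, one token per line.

Answer: undf
adu
fqs
roj
xldyn
fivuz
ves

Derivation:
Hunk 1: at line 2 remove [flybi,hfghp] add [kcmn,motb] -> 9 lines: undf adu kcmn motb kirpk woitb aivhs imna ves
Hunk 2: at line 2 remove [kcmn,motb] add [pamy] -> 8 lines: undf adu pamy kirpk woitb aivhs imna ves
Hunk 3: at line 1 remove [pamy,kirpk,woitb] add [snur,ptb] -> 7 lines: undf adu snur ptb aivhs imna ves
Hunk 4: at line 1 remove [snur,ptb] add [biop,excoy] -> 7 lines: undf adu biop excoy aivhs imna ves
Hunk 5: at line 2 remove [biop] add [pplp] -> 7 lines: undf adu pplp excoy aivhs imna ves
Hunk 6: at line 2 remove [pplp,excoy,aivhs] add [fqs,roj,nifcj] -> 7 lines: undf adu fqs roj nifcj imna ves
Hunk 7: at line 4 remove [nifcj,imna] add [xldyn,fivuz] -> 7 lines: undf adu fqs roj xldyn fivuz ves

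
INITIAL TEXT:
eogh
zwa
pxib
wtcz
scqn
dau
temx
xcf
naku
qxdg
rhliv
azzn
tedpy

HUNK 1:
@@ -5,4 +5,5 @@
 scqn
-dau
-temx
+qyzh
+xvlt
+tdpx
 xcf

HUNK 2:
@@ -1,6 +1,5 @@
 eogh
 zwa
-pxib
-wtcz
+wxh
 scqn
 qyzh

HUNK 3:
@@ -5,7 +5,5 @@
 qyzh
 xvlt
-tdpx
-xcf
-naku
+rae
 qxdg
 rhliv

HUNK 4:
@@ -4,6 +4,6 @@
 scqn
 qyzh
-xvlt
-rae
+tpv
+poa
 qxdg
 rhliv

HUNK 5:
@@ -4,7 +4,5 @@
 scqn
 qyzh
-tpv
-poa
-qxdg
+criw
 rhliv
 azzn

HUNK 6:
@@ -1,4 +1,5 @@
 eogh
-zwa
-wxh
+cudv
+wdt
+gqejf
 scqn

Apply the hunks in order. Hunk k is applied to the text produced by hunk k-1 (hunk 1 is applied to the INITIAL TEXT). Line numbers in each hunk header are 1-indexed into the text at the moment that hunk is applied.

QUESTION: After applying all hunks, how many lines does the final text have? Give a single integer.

Answer: 10

Derivation:
Hunk 1: at line 5 remove [dau,temx] add [qyzh,xvlt,tdpx] -> 14 lines: eogh zwa pxib wtcz scqn qyzh xvlt tdpx xcf naku qxdg rhliv azzn tedpy
Hunk 2: at line 1 remove [pxib,wtcz] add [wxh] -> 13 lines: eogh zwa wxh scqn qyzh xvlt tdpx xcf naku qxdg rhliv azzn tedpy
Hunk 3: at line 5 remove [tdpx,xcf,naku] add [rae] -> 11 lines: eogh zwa wxh scqn qyzh xvlt rae qxdg rhliv azzn tedpy
Hunk 4: at line 4 remove [xvlt,rae] add [tpv,poa] -> 11 lines: eogh zwa wxh scqn qyzh tpv poa qxdg rhliv azzn tedpy
Hunk 5: at line 4 remove [tpv,poa,qxdg] add [criw] -> 9 lines: eogh zwa wxh scqn qyzh criw rhliv azzn tedpy
Hunk 6: at line 1 remove [zwa,wxh] add [cudv,wdt,gqejf] -> 10 lines: eogh cudv wdt gqejf scqn qyzh criw rhliv azzn tedpy
Final line count: 10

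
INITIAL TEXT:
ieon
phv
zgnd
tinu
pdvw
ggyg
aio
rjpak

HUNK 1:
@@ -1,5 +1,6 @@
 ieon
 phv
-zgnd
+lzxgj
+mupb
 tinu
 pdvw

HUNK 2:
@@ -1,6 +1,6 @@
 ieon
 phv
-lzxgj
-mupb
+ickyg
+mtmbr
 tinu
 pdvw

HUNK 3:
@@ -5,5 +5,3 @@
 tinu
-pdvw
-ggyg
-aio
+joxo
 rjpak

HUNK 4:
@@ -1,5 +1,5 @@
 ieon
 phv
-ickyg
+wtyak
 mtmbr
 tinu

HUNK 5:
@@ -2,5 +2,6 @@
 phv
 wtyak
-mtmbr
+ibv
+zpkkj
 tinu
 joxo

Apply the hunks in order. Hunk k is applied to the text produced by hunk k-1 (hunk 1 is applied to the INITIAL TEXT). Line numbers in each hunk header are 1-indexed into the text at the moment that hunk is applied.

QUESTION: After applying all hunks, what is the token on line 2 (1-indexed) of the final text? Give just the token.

Hunk 1: at line 1 remove [zgnd] add [lzxgj,mupb] -> 9 lines: ieon phv lzxgj mupb tinu pdvw ggyg aio rjpak
Hunk 2: at line 1 remove [lzxgj,mupb] add [ickyg,mtmbr] -> 9 lines: ieon phv ickyg mtmbr tinu pdvw ggyg aio rjpak
Hunk 3: at line 5 remove [pdvw,ggyg,aio] add [joxo] -> 7 lines: ieon phv ickyg mtmbr tinu joxo rjpak
Hunk 4: at line 1 remove [ickyg] add [wtyak] -> 7 lines: ieon phv wtyak mtmbr tinu joxo rjpak
Hunk 5: at line 2 remove [mtmbr] add [ibv,zpkkj] -> 8 lines: ieon phv wtyak ibv zpkkj tinu joxo rjpak
Final line 2: phv

Answer: phv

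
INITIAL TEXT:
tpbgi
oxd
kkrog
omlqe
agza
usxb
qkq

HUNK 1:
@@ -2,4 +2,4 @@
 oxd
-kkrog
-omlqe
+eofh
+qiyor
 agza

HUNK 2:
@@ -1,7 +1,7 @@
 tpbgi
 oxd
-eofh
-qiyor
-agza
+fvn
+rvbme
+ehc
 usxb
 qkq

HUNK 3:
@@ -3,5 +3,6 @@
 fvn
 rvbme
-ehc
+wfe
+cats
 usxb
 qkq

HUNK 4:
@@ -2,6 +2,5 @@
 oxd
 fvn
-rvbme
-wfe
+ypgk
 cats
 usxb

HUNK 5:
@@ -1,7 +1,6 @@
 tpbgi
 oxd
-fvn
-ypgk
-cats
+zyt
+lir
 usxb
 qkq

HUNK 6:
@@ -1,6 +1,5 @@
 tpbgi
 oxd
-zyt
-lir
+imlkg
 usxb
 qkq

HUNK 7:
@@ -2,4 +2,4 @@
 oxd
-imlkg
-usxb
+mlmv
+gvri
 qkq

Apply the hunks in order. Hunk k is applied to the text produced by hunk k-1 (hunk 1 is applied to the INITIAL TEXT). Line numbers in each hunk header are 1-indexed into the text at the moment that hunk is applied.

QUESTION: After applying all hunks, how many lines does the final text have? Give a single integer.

Answer: 5

Derivation:
Hunk 1: at line 2 remove [kkrog,omlqe] add [eofh,qiyor] -> 7 lines: tpbgi oxd eofh qiyor agza usxb qkq
Hunk 2: at line 1 remove [eofh,qiyor,agza] add [fvn,rvbme,ehc] -> 7 lines: tpbgi oxd fvn rvbme ehc usxb qkq
Hunk 3: at line 3 remove [ehc] add [wfe,cats] -> 8 lines: tpbgi oxd fvn rvbme wfe cats usxb qkq
Hunk 4: at line 2 remove [rvbme,wfe] add [ypgk] -> 7 lines: tpbgi oxd fvn ypgk cats usxb qkq
Hunk 5: at line 1 remove [fvn,ypgk,cats] add [zyt,lir] -> 6 lines: tpbgi oxd zyt lir usxb qkq
Hunk 6: at line 1 remove [zyt,lir] add [imlkg] -> 5 lines: tpbgi oxd imlkg usxb qkq
Hunk 7: at line 2 remove [imlkg,usxb] add [mlmv,gvri] -> 5 lines: tpbgi oxd mlmv gvri qkq
Final line count: 5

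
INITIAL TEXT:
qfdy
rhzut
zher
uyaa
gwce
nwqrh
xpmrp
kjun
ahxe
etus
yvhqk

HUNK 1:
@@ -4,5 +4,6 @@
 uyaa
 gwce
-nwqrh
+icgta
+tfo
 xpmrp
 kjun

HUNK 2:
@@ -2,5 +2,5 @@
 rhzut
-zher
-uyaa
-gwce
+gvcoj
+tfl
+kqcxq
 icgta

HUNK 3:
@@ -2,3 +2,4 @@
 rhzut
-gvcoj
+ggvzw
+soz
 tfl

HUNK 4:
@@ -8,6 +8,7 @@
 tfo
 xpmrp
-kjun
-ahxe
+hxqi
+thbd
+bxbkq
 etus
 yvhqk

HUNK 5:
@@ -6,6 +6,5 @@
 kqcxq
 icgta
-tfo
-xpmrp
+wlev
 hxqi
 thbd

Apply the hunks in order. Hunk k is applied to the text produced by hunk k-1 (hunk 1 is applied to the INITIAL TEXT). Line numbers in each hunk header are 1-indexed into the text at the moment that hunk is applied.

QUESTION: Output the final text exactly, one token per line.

Hunk 1: at line 4 remove [nwqrh] add [icgta,tfo] -> 12 lines: qfdy rhzut zher uyaa gwce icgta tfo xpmrp kjun ahxe etus yvhqk
Hunk 2: at line 2 remove [zher,uyaa,gwce] add [gvcoj,tfl,kqcxq] -> 12 lines: qfdy rhzut gvcoj tfl kqcxq icgta tfo xpmrp kjun ahxe etus yvhqk
Hunk 3: at line 2 remove [gvcoj] add [ggvzw,soz] -> 13 lines: qfdy rhzut ggvzw soz tfl kqcxq icgta tfo xpmrp kjun ahxe etus yvhqk
Hunk 4: at line 8 remove [kjun,ahxe] add [hxqi,thbd,bxbkq] -> 14 lines: qfdy rhzut ggvzw soz tfl kqcxq icgta tfo xpmrp hxqi thbd bxbkq etus yvhqk
Hunk 5: at line 6 remove [tfo,xpmrp] add [wlev] -> 13 lines: qfdy rhzut ggvzw soz tfl kqcxq icgta wlev hxqi thbd bxbkq etus yvhqk

Answer: qfdy
rhzut
ggvzw
soz
tfl
kqcxq
icgta
wlev
hxqi
thbd
bxbkq
etus
yvhqk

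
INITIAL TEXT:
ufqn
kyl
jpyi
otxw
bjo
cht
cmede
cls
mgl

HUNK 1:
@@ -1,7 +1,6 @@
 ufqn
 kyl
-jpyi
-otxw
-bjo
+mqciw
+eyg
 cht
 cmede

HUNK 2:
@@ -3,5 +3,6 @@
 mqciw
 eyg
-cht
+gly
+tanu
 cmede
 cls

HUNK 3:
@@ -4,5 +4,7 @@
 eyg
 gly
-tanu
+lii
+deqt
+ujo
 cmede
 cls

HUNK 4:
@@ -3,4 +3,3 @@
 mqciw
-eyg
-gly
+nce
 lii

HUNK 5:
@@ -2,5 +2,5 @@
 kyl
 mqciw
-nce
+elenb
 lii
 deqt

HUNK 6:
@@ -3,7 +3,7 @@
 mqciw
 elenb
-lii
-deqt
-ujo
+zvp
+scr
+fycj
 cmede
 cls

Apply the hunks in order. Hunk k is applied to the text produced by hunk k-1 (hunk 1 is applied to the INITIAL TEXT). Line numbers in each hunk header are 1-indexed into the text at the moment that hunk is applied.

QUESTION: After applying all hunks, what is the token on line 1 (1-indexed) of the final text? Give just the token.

Answer: ufqn

Derivation:
Hunk 1: at line 1 remove [jpyi,otxw,bjo] add [mqciw,eyg] -> 8 lines: ufqn kyl mqciw eyg cht cmede cls mgl
Hunk 2: at line 3 remove [cht] add [gly,tanu] -> 9 lines: ufqn kyl mqciw eyg gly tanu cmede cls mgl
Hunk 3: at line 4 remove [tanu] add [lii,deqt,ujo] -> 11 lines: ufqn kyl mqciw eyg gly lii deqt ujo cmede cls mgl
Hunk 4: at line 3 remove [eyg,gly] add [nce] -> 10 lines: ufqn kyl mqciw nce lii deqt ujo cmede cls mgl
Hunk 5: at line 2 remove [nce] add [elenb] -> 10 lines: ufqn kyl mqciw elenb lii deqt ujo cmede cls mgl
Hunk 6: at line 3 remove [lii,deqt,ujo] add [zvp,scr,fycj] -> 10 lines: ufqn kyl mqciw elenb zvp scr fycj cmede cls mgl
Final line 1: ufqn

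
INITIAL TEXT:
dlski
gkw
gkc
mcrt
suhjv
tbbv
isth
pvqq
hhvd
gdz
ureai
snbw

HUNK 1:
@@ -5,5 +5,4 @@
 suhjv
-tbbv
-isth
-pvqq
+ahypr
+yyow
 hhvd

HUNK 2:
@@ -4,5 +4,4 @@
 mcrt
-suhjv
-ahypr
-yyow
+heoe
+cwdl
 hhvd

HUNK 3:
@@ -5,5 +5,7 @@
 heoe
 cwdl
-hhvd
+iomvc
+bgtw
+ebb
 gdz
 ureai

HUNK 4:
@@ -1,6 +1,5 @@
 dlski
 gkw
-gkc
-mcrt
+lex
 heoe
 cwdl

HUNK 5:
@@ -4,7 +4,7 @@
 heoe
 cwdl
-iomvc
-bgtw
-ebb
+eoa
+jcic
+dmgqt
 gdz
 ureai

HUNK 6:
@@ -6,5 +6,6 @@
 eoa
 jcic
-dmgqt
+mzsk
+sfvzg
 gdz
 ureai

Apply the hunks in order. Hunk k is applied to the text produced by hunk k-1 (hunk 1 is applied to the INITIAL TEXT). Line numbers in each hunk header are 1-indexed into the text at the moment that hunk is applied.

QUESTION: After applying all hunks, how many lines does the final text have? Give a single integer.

Answer: 12

Derivation:
Hunk 1: at line 5 remove [tbbv,isth,pvqq] add [ahypr,yyow] -> 11 lines: dlski gkw gkc mcrt suhjv ahypr yyow hhvd gdz ureai snbw
Hunk 2: at line 4 remove [suhjv,ahypr,yyow] add [heoe,cwdl] -> 10 lines: dlski gkw gkc mcrt heoe cwdl hhvd gdz ureai snbw
Hunk 3: at line 5 remove [hhvd] add [iomvc,bgtw,ebb] -> 12 lines: dlski gkw gkc mcrt heoe cwdl iomvc bgtw ebb gdz ureai snbw
Hunk 4: at line 1 remove [gkc,mcrt] add [lex] -> 11 lines: dlski gkw lex heoe cwdl iomvc bgtw ebb gdz ureai snbw
Hunk 5: at line 4 remove [iomvc,bgtw,ebb] add [eoa,jcic,dmgqt] -> 11 lines: dlski gkw lex heoe cwdl eoa jcic dmgqt gdz ureai snbw
Hunk 6: at line 6 remove [dmgqt] add [mzsk,sfvzg] -> 12 lines: dlski gkw lex heoe cwdl eoa jcic mzsk sfvzg gdz ureai snbw
Final line count: 12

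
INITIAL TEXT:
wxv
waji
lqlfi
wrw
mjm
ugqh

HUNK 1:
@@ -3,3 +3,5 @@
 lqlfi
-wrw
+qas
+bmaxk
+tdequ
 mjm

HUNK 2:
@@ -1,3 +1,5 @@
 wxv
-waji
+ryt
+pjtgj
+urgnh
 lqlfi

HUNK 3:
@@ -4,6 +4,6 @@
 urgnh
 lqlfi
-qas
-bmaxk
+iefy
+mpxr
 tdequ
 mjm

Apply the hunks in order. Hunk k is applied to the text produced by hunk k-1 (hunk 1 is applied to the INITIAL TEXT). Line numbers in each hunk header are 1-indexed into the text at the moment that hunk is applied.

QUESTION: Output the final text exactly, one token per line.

Answer: wxv
ryt
pjtgj
urgnh
lqlfi
iefy
mpxr
tdequ
mjm
ugqh

Derivation:
Hunk 1: at line 3 remove [wrw] add [qas,bmaxk,tdequ] -> 8 lines: wxv waji lqlfi qas bmaxk tdequ mjm ugqh
Hunk 2: at line 1 remove [waji] add [ryt,pjtgj,urgnh] -> 10 lines: wxv ryt pjtgj urgnh lqlfi qas bmaxk tdequ mjm ugqh
Hunk 3: at line 4 remove [qas,bmaxk] add [iefy,mpxr] -> 10 lines: wxv ryt pjtgj urgnh lqlfi iefy mpxr tdequ mjm ugqh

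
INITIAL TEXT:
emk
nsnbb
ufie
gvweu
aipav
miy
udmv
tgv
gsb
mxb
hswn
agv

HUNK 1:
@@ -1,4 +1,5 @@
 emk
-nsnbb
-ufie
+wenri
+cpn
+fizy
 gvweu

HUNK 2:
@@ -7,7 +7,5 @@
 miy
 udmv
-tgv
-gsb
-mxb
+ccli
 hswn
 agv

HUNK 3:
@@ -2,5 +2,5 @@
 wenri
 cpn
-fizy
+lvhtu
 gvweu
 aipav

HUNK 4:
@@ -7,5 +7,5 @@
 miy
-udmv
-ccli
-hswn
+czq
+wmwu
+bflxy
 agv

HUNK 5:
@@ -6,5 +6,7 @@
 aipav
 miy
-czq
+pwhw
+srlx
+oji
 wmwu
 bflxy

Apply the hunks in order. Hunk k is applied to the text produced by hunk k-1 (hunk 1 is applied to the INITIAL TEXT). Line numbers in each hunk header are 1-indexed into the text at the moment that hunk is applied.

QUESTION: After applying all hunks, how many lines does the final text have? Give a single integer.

Hunk 1: at line 1 remove [nsnbb,ufie] add [wenri,cpn,fizy] -> 13 lines: emk wenri cpn fizy gvweu aipav miy udmv tgv gsb mxb hswn agv
Hunk 2: at line 7 remove [tgv,gsb,mxb] add [ccli] -> 11 lines: emk wenri cpn fizy gvweu aipav miy udmv ccli hswn agv
Hunk 3: at line 2 remove [fizy] add [lvhtu] -> 11 lines: emk wenri cpn lvhtu gvweu aipav miy udmv ccli hswn agv
Hunk 4: at line 7 remove [udmv,ccli,hswn] add [czq,wmwu,bflxy] -> 11 lines: emk wenri cpn lvhtu gvweu aipav miy czq wmwu bflxy agv
Hunk 5: at line 6 remove [czq] add [pwhw,srlx,oji] -> 13 lines: emk wenri cpn lvhtu gvweu aipav miy pwhw srlx oji wmwu bflxy agv
Final line count: 13

Answer: 13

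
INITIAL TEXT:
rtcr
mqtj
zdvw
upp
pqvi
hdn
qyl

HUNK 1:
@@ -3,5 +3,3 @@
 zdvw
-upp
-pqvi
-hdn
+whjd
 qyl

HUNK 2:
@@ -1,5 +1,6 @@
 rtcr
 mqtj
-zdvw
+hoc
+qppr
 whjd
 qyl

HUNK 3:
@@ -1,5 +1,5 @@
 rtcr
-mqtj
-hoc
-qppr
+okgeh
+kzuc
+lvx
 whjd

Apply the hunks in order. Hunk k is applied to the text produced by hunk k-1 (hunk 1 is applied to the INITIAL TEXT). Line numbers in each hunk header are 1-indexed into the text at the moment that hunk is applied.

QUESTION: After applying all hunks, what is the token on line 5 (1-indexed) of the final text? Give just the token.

Hunk 1: at line 3 remove [upp,pqvi,hdn] add [whjd] -> 5 lines: rtcr mqtj zdvw whjd qyl
Hunk 2: at line 1 remove [zdvw] add [hoc,qppr] -> 6 lines: rtcr mqtj hoc qppr whjd qyl
Hunk 3: at line 1 remove [mqtj,hoc,qppr] add [okgeh,kzuc,lvx] -> 6 lines: rtcr okgeh kzuc lvx whjd qyl
Final line 5: whjd

Answer: whjd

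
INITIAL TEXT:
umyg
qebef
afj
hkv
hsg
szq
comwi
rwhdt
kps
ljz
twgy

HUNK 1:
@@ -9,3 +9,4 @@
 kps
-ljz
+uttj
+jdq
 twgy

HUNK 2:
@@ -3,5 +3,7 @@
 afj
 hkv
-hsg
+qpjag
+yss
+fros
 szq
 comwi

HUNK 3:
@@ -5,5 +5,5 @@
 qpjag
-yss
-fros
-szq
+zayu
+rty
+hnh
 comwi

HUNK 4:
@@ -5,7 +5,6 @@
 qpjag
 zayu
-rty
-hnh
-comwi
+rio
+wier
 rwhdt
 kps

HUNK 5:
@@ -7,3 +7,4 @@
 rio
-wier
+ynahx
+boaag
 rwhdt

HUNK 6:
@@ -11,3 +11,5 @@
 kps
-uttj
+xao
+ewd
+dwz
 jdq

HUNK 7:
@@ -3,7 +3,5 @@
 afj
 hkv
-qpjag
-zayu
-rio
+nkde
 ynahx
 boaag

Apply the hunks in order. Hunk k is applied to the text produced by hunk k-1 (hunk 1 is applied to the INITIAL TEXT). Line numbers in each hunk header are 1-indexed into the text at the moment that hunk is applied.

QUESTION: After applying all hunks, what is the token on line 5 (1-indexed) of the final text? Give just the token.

Answer: nkde

Derivation:
Hunk 1: at line 9 remove [ljz] add [uttj,jdq] -> 12 lines: umyg qebef afj hkv hsg szq comwi rwhdt kps uttj jdq twgy
Hunk 2: at line 3 remove [hsg] add [qpjag,yss,fros] -> 14 lines: umyg qebef afj hkv qpjag yss fros szq comwi rwhdt kps uttj jdq twgy
Hunk 3: at line 5 remove [yss,fros,szq] add [zayu,rty,hnh] -> 14 lines: umyg qebef afj hkv qpjag zayu rty hnh comwi rwhdt kps uttj jdq twgy
Hunk 4: at line 5 remove [rty,hnh,comwi] add [rio,wier] -> 13 lines: umyg qebef afj hkv qpjag zayu rio wier rwhdt kps uttj jdq twgy
Hunk 5: at line 7 remove [wier] add [ynahx,boaag] -> 14 lines: umyg qebef afj hkv qpjag zayu rio ynahx boaag rwhdt kps uttj jdq twgy
Hunk 6: at line 11 remove [uttj] add [xao,ewd,dwz] -> 16 lines: umyg qebef afj hkv qpjag zayu rio ynahx boaag rwhdt kps xao ewd dwz jdq twgy
Hunk 7: at line 3 remove [qpjag,zayu,rio] add [nkde] -> 14 lines: umyg qebef afj hkv nkde ynahx boaag rwhdt kps xao ewd dwz jdq twgy
Final line 5: nkde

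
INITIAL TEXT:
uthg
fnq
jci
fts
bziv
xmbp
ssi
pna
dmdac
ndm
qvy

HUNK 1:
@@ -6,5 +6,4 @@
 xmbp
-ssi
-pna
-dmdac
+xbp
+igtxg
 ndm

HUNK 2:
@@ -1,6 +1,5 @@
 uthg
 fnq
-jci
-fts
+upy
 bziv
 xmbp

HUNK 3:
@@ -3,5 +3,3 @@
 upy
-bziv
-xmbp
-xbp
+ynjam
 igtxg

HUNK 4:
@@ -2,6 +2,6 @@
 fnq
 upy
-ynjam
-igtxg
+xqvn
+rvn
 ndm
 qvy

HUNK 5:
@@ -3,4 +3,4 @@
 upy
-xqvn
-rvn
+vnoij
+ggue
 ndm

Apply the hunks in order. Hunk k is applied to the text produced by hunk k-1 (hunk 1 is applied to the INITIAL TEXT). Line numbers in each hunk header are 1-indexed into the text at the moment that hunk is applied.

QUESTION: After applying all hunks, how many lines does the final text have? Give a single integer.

Hunk 1: at line 6 remove [ssi,pna,dmdac] add [xbp,igtxg] -> 10 lines: uthg fnq jci fts bziv xmbp xbp igtxg ndm qvy
Hunk 2: at line 1 remove [jci,fts] add [upy] -> 9 lines: uthg fnq upy bziv xmbp xbp igtxg ndm qvy
Hunk 3: at line 3 remove [bziv,xmbp,xbp] add [ynjam] -> 7 lines: uthg fnq upy ynjam igtxg ndm qvy
Hunk 4: at line 2 remove [ynjam,igtxg] add [xqvn,rvn] -> 7 lines: uthg fnq upy xqvn rvn ndm qvy
Hunk 5: at line 3 remove [xqvn,rvn] add [vnoij,ggue] -> 7 lines: uthg fnq upy vnoij ggue ndm qvy
Final line count: 7

Answer: 7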